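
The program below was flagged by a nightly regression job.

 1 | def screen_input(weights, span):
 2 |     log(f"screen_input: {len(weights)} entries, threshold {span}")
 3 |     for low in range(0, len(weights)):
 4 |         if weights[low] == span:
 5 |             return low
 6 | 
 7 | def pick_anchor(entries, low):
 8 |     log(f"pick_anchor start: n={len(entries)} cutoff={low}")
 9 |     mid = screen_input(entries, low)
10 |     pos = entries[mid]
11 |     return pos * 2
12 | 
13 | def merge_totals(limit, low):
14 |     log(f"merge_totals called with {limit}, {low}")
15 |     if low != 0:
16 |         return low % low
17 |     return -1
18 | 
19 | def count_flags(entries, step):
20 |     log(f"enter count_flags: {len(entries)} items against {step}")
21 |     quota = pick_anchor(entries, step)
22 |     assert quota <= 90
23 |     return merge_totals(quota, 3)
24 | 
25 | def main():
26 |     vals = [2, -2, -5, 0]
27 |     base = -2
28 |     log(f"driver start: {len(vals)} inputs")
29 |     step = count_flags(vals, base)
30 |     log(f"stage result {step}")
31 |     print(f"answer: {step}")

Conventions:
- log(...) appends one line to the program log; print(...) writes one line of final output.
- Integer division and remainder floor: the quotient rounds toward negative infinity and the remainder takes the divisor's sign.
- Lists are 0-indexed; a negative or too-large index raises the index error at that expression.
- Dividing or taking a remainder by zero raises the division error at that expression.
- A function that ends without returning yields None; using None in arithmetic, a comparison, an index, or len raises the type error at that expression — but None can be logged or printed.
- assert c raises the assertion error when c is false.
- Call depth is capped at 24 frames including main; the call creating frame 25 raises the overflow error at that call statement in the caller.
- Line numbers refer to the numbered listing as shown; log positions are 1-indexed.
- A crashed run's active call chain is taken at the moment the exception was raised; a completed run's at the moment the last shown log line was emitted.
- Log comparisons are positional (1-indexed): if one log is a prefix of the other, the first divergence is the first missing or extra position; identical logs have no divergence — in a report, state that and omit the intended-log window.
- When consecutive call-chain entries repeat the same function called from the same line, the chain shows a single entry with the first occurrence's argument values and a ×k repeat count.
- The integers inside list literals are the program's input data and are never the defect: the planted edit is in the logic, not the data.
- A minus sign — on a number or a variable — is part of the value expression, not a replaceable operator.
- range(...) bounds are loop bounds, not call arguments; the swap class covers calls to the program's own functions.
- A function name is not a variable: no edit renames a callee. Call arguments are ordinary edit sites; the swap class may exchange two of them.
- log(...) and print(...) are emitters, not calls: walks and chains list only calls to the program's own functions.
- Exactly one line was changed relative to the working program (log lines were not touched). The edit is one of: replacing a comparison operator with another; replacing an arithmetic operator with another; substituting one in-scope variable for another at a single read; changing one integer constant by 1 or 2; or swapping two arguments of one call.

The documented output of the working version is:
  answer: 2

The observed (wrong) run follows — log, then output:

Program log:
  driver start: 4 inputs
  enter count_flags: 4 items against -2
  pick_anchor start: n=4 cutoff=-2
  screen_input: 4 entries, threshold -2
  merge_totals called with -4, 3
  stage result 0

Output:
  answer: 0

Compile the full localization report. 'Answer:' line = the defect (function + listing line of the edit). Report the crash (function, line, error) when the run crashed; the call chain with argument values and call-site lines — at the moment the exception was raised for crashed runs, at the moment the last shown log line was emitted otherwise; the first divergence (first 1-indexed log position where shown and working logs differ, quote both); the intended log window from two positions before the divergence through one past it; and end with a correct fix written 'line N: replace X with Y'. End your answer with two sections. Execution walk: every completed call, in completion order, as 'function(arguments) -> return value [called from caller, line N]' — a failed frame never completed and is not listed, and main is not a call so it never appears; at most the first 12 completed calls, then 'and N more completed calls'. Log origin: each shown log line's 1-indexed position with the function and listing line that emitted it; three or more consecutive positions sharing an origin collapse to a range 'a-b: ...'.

Answer: the defect is in merge_totals at line 16.
Key fact: Position 6 is the first bad log line: 'stage result 0' should read 'stage result 2'.
Call chain: main.
First divergence: at position 6 the run shows 'stage result 0' where the working version logs 'stage result 2'.
Intended log window:
  4: screen_input: 4 entries, threshold -2
  5: merge_totals called with -4, 3
  6: stage result 2
Execution walk:
  screen_input([2, -2, -5, 0], -2) -> 1  [called from pick_anchor, line 9]
  pick_anchor([2, -2, -5, 0], -2) -> -4  [called from count_flags, line 21]
  merge_totals(-4, 3) -> 0  [called from count_flags, line 23]
  count_flags([2, -2, -5, 0], -2) -> 0  [called from main, line 29]
Origin of each log line:
  1: emitted by main (line 28)
  2: emitted by count_flags (line 20)
  3: emitted by pick_anchor (line 8)
  4: emitted by screen_input (line 2)
  5: emitted by merge_totals (line 14)
  6: emitted by main (line 30)
A correct fix: line 16: replace `low % low` with `limit % low`.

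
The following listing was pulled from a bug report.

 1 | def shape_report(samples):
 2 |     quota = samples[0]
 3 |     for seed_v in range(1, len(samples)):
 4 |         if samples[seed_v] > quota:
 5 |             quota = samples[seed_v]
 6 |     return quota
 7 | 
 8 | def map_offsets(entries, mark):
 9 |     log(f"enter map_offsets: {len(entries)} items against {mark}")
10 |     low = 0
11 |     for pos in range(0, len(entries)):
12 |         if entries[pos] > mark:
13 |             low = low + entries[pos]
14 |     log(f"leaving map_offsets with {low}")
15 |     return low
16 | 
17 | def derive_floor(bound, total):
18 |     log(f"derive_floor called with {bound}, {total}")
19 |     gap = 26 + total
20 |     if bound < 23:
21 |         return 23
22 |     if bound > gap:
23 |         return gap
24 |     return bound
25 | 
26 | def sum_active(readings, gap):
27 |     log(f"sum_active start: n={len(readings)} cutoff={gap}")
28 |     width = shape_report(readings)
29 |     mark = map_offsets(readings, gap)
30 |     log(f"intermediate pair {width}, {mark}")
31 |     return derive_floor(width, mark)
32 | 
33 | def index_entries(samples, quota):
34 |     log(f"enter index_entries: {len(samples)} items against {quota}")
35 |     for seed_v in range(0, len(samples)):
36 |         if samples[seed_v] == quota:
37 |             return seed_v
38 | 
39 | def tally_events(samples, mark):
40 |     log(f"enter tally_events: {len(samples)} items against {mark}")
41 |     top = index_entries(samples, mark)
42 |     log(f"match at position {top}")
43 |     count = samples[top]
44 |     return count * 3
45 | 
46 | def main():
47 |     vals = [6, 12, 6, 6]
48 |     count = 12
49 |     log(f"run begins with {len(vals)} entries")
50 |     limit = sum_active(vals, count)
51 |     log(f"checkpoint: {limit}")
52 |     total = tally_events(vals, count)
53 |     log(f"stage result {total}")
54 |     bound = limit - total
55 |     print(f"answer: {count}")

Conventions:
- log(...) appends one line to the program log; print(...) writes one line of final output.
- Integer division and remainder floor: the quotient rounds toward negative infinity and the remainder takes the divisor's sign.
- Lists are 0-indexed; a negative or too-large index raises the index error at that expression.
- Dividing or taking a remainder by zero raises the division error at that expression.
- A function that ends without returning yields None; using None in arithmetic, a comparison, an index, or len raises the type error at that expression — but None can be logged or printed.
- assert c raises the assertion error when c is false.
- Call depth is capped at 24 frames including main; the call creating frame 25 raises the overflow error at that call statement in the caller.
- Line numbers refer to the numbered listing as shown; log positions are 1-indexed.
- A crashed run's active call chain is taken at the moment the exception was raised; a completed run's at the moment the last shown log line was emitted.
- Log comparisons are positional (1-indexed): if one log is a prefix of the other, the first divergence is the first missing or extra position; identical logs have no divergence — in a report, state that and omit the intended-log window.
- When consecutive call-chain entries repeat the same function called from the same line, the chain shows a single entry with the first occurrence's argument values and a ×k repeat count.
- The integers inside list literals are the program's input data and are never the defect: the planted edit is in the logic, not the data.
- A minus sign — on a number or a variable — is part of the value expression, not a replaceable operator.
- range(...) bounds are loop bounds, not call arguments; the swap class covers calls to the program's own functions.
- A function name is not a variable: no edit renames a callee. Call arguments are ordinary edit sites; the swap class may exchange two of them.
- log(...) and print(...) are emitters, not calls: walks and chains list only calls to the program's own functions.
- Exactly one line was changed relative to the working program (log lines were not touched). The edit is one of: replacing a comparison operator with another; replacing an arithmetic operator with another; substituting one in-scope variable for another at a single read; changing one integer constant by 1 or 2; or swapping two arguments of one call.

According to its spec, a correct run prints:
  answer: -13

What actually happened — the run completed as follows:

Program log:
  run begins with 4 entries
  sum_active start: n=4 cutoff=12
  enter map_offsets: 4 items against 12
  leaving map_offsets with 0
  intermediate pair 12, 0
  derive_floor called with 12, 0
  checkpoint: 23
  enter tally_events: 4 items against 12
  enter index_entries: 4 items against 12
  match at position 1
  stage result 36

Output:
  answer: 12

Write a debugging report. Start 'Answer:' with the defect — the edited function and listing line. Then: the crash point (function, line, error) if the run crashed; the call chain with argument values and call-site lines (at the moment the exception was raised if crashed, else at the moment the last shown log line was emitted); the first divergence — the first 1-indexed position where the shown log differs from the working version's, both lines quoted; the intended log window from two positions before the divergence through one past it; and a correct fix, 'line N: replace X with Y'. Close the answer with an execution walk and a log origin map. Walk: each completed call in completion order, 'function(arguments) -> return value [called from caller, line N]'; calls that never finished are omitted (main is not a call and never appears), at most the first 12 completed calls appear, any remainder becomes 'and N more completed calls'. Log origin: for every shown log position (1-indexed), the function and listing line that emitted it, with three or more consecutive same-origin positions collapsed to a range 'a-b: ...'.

Answer: the defect is in main at line 55.
Key fact: The logs agree in full; only the final output differs.
Call chain: main.
First divergence: there is none — every log position agrees.
Execution walk:
  shape_report([6, 12, 6, 6]) -> 12  [called from sum_active, line 28]
  map_offsets([6, 12, 6, 6], 12) -> 0  [called from sum_active, line 29]
  derive_floor(12, 0) -> 23  [called from sum_active, line 31]
  sum_active([6, 12, 6, 6], 12) -> 23  [called from main, line 50]
  index_entries([6, 12, 6, 6], 12) -> 1  [called from tally_events, line 41]
  tally_events([6, 12, 6, 6], 12) -> 36  [called from main, line 52]
Log origin:
  1 — main, line 49
  2 — sum_active, line 27
  3 — map_offsets, line 9
  4 — map_offsets, line 14
  5 — sum_active, line 30
  6 — derive_floor, line 18
  7 — main, line 51
  8 — tally_events, line 40
  9 — index_entries, line 34
  10 — tally_events, line 42
  11 — main, line 53
A correct fix: line 55: replace `count` with `bound`.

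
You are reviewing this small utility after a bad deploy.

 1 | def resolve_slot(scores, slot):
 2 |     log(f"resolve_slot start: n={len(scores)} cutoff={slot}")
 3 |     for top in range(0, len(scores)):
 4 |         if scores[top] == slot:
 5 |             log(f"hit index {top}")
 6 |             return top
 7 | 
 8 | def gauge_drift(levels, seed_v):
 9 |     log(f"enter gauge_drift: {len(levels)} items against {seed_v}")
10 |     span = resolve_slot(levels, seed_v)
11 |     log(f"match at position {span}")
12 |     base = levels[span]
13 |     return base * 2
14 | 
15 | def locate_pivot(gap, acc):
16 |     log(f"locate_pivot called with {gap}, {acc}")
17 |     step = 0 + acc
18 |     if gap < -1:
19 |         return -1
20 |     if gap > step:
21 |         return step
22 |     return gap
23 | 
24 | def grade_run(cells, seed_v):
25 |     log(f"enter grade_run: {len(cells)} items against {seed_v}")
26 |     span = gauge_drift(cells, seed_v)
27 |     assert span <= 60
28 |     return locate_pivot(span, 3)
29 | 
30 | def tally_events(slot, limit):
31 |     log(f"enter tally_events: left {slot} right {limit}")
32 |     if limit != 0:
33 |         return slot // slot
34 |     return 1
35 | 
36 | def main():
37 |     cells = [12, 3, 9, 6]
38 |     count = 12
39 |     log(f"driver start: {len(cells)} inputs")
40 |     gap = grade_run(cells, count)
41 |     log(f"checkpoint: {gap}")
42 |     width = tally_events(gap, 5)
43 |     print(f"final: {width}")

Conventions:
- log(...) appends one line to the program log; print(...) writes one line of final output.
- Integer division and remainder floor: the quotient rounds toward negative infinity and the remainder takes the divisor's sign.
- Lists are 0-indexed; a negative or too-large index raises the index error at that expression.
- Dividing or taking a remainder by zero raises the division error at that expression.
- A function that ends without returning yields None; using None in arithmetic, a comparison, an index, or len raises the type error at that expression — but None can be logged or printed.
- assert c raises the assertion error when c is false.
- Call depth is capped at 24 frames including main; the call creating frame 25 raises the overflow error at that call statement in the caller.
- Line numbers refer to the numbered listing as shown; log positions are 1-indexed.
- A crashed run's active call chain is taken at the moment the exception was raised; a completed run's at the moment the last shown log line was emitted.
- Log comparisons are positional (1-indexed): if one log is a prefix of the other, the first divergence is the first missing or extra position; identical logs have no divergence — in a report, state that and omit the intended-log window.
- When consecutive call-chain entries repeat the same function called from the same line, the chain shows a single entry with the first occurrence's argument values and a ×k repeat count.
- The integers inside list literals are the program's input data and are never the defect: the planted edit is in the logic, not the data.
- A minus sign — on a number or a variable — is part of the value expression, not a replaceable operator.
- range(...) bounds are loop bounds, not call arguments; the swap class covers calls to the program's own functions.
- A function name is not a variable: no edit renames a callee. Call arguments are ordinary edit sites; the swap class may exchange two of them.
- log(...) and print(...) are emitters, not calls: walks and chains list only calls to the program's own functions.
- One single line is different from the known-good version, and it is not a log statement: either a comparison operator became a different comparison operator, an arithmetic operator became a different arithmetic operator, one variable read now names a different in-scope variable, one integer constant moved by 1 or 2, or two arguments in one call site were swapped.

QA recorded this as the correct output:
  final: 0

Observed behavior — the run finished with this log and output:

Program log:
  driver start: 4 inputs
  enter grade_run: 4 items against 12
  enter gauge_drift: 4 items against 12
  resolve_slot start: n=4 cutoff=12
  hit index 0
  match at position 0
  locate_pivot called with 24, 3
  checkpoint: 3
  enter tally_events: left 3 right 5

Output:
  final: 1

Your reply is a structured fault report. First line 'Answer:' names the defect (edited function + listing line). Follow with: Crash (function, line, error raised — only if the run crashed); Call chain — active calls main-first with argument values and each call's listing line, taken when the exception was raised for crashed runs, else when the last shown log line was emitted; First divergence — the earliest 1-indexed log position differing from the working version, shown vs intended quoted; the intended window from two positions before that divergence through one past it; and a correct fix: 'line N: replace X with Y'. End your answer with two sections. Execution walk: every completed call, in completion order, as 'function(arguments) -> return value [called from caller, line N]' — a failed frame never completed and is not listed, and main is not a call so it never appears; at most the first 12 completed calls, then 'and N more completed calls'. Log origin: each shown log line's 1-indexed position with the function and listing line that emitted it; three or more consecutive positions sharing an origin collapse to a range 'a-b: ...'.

Answer: the defect is in tally_events at line 33.
The tell: Log streams are identical — the defect surfaces only in the printed output.
Call chain: main -> tally_events(3, 5) (called at line 42).
First divergence: there is none — every log position agrees.
Execution walk:
  resolve_slot([12, 3, 9, 6], 12) -> 0  [called from gauge_drift, line 10]
  gauge_drift([12, 3, 9, 6], 12) -> 24  [called from grade_run, line 26]
  locate_pivot(24, 3) -> 3  [called from grade_run, line 28]
  grade_run([12, 3, 9, 6], 12) -> 3  [called from main, line 40]
  tally_events(3, 5) -> 1  [called from main, line 42]
Log line origins:
  1: from main, line 39
  2: from grade_run, line 25
  3: from gauge_drift, line 9
  4: from resolve_slot, line 2
  5: from resolve_slot, line 5
  6: from gauge_drift, line 11
  7: from locate_pivot, line 16
  8: from main, line 41
  9: from tally_events, line 31
A correct fix: line 33: replace `slot // slot` with `slot // limit`.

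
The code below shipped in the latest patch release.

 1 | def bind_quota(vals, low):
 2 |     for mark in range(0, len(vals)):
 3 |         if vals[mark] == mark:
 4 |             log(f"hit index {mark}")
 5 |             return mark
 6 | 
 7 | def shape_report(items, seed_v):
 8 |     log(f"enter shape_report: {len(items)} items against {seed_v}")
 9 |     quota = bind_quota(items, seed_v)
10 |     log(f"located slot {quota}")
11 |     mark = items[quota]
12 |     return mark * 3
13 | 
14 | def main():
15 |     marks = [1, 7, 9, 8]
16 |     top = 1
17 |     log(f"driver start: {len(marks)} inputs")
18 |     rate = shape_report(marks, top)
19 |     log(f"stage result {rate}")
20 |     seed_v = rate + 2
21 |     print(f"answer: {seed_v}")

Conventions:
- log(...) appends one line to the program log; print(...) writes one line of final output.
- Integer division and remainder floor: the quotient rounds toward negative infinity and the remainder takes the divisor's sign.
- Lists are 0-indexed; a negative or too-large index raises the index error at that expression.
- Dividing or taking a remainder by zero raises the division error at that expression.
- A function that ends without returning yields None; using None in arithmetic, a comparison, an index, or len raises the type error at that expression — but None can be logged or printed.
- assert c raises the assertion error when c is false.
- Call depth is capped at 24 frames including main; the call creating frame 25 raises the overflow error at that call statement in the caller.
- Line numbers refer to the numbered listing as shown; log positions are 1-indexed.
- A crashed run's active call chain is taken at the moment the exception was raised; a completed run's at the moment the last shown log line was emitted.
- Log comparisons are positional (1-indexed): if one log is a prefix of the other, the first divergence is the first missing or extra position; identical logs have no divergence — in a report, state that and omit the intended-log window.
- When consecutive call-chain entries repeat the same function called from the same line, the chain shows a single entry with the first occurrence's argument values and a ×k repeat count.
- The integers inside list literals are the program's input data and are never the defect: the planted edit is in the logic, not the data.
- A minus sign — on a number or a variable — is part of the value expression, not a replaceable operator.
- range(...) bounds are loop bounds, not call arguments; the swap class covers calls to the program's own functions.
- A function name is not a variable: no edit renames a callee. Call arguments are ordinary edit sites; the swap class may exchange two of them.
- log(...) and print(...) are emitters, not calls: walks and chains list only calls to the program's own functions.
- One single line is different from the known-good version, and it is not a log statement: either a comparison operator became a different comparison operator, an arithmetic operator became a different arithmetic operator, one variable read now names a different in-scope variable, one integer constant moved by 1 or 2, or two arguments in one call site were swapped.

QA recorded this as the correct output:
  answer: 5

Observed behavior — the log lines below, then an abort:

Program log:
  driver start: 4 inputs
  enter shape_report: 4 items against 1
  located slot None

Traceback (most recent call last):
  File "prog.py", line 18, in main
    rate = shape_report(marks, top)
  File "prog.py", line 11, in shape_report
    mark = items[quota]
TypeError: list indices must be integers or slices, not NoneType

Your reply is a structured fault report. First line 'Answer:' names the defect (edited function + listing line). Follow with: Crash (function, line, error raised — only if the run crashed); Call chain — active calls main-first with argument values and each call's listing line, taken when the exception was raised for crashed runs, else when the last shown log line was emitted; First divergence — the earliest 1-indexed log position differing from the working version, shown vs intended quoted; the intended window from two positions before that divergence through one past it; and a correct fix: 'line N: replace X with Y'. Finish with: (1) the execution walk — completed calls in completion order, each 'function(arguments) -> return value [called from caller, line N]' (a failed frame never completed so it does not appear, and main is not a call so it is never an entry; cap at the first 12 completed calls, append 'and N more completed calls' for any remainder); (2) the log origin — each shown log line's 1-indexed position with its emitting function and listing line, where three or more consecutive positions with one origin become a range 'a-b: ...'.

Answer: the defect is in bind_quota at line 3.
Key fact: Position 3 is the first bad log line: 'located slot None' should read 'hit index 0'.
Crash: shape_report, line 11, TypeError.
Call chain: main -> shape_report([1, 7, 9, 8], 1) (called at line 18).
First divergence: at position 3 the run shows 'located slot None' where the working version logs 'hit index 0'.
Intended log window:
  1: driver start: 4 inputs
  2: enter shape_report: 4 items against 1
  3: hit index 0
  4: located slot 0
Execution walk:
  bind_quota([1, 7, 9, 8], 1) -> None  [called from shape_report, line 9]
Log origin:
  1: emitted by main (line 17)
  2: emitted by shape_report (line 8)
  3: emitted by shape_report (line 10)
A correct fix: line 3: replace `vals[mark] == mark` with `vals[mark] == low`.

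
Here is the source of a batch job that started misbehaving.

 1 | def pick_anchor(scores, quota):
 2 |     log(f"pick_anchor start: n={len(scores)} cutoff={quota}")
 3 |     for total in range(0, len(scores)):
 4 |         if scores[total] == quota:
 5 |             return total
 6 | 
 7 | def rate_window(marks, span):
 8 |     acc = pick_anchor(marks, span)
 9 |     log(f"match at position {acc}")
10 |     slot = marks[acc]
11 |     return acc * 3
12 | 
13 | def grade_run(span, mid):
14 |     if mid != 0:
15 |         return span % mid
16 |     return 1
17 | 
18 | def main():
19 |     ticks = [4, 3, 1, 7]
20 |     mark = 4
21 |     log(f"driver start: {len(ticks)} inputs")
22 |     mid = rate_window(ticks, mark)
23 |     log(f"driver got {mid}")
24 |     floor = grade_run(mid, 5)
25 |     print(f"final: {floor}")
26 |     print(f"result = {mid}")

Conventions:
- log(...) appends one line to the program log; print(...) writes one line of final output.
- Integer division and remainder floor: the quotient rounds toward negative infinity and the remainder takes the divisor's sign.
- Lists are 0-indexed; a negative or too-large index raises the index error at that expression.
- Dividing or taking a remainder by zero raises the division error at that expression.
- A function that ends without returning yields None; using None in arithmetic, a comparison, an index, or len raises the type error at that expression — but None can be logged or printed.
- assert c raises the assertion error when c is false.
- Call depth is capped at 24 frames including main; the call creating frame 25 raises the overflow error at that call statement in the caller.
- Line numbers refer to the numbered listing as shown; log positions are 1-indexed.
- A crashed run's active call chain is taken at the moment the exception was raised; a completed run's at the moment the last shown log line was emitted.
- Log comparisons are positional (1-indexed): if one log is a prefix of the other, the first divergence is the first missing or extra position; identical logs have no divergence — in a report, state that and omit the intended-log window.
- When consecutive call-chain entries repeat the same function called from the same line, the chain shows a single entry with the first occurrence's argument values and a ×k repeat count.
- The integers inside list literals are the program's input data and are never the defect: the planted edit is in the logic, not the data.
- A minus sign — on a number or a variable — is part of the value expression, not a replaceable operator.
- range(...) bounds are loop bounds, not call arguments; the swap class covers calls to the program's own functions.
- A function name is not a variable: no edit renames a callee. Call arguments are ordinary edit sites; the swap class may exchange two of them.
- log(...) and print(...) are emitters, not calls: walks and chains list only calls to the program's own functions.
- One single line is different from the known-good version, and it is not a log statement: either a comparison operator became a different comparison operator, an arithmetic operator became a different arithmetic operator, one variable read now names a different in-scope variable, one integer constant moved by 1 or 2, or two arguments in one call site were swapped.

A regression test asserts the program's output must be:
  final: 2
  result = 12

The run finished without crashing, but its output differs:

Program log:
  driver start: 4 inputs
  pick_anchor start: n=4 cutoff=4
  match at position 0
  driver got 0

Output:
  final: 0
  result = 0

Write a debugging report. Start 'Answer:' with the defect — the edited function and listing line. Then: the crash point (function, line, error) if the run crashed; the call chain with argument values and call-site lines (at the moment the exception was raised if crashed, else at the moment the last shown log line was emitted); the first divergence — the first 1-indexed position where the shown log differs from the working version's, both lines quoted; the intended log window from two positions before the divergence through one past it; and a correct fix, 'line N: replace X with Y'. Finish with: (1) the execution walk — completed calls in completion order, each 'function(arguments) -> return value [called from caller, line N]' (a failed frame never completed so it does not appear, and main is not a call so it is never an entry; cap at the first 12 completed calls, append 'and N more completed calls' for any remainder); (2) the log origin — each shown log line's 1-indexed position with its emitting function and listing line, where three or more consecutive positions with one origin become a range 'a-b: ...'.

Answer: the defect is in rate_window at line 11.
Core observation: Log line 4 is where behavior first shows: 'driver got 0' appears instead of 'driver got 12'.
Call chain: main.
First divergence: position 4 — the shown line 'driver got 0' should read 'driver got 12'.
Intended log window:
  2: pick_anchor start: n=4 cutoff=4
  3: match at position 0
  4: driver got 12
Execution walk:
  pick_anchor([4, 3, 1, 7], 4) -> 0  [called from rate_window, line 8]
  rate_window([4, 3, 1, 7], 4) -> 0  [called from main, line 22]
  grade_run(0, 5) -> 0  [called from main, line 24]
Origin of each log line:
  1: logged in main at line 21
  2: logged in pick_anchor at line 2
  3: logged in rate_window at line 9
  4: logged in main at line 23
A correct fix: line 11: replace `acc` with `slot`.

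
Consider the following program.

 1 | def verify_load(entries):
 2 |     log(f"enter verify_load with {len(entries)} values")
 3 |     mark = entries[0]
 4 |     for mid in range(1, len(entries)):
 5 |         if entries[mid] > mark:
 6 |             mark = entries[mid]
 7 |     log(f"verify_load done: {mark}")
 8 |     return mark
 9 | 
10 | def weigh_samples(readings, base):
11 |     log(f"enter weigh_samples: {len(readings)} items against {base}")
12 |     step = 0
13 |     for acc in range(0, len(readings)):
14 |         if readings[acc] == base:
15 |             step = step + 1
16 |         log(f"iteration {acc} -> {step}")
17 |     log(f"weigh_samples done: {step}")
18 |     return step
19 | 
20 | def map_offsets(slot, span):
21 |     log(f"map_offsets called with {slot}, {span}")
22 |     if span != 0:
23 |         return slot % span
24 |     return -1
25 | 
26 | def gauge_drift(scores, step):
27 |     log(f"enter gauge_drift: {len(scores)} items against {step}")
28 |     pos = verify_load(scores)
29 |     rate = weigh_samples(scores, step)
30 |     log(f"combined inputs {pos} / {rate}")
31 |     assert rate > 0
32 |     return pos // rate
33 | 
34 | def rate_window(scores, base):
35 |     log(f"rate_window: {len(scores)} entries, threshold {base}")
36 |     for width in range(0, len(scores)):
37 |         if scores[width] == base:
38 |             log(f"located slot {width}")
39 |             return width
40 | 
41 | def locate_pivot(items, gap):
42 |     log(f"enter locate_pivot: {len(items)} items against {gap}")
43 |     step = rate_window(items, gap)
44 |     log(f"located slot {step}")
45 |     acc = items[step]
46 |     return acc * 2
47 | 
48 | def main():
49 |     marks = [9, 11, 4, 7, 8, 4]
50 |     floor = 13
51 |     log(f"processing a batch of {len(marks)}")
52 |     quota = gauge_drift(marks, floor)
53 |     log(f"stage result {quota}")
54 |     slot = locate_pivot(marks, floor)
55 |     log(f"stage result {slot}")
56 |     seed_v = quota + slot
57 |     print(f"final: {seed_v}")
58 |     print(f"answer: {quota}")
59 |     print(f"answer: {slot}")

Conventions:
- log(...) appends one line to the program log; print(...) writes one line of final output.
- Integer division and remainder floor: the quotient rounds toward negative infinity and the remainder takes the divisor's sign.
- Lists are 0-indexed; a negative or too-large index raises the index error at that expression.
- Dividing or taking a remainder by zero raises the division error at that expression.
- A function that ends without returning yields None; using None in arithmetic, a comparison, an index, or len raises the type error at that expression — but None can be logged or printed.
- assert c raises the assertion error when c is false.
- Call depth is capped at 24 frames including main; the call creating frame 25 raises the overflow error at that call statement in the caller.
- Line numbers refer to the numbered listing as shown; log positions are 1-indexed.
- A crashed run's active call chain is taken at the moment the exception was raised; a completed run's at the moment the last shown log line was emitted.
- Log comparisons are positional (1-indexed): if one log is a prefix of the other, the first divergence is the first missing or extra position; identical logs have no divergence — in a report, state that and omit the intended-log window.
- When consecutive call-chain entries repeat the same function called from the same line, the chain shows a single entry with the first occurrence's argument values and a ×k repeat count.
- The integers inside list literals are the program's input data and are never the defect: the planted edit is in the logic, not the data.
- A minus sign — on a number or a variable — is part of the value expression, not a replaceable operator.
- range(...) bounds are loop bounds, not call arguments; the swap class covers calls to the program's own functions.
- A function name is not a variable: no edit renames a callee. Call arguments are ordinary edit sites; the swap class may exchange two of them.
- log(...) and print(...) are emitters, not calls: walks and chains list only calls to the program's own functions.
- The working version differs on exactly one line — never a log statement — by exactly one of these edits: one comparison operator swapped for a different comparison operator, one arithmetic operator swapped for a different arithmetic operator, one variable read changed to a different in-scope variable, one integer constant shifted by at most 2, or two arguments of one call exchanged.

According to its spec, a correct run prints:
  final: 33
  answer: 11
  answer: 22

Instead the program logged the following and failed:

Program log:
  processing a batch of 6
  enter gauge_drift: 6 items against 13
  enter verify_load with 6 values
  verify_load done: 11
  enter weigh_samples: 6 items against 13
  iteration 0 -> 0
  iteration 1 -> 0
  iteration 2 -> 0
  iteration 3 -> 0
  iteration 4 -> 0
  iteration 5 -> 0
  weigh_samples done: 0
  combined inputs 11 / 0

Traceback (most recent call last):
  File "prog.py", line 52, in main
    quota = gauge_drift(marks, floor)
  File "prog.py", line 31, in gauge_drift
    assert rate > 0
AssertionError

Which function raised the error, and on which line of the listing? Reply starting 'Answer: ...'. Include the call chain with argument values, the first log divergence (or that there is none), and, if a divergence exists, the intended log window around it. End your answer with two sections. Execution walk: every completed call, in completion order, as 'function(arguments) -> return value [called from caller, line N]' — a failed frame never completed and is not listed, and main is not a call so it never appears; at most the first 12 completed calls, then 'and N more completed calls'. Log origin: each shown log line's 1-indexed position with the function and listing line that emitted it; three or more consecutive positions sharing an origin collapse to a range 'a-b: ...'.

Answer: the error was raised in gauge_drift, line 31.
The tell: Everything matches until log position 2, which reads 'enter gauge_drift: 6 items against 13' in place of 'enter gauge_drift: 6 items against 11'.
Call chain: main -> gauge_drift([9, 11, 4, 7, 8, 4], 13) (called at line 52).
First divergence: at position 2 the run shows 'enter gauge_drift: 6 items against 13' where the working version logs 'enter gauge_drift: 6 items against 11'.
Intended log window:
  1: processing a batch of 6
  2: enter gauge_drift: 6 items against 11
  3: enter verify_load with 6 values
Execution walk:
  verify_load([9, 11, 4, 7, 8, 4]) -> 11  [called from gauge_drift, line 28]
  weigh_samples([9, 11, 4, 7, 8, 4], 13) -> 0  [called from gauge_drift, line 29]
Log origins:
  1: emitted by main (line 51)
  2: emitted by gauge_drift (line 27)
  3: emitted by verify_load (line 2)
  4: emitted by verify_load (line 7)
  5: emitted by weigh_samples (line 11)
  6-11: emitted by weigh_samples (line 16)
  12: emitted by weigh_samples (line 17)
  13: emitted by gauge_drift (line 30)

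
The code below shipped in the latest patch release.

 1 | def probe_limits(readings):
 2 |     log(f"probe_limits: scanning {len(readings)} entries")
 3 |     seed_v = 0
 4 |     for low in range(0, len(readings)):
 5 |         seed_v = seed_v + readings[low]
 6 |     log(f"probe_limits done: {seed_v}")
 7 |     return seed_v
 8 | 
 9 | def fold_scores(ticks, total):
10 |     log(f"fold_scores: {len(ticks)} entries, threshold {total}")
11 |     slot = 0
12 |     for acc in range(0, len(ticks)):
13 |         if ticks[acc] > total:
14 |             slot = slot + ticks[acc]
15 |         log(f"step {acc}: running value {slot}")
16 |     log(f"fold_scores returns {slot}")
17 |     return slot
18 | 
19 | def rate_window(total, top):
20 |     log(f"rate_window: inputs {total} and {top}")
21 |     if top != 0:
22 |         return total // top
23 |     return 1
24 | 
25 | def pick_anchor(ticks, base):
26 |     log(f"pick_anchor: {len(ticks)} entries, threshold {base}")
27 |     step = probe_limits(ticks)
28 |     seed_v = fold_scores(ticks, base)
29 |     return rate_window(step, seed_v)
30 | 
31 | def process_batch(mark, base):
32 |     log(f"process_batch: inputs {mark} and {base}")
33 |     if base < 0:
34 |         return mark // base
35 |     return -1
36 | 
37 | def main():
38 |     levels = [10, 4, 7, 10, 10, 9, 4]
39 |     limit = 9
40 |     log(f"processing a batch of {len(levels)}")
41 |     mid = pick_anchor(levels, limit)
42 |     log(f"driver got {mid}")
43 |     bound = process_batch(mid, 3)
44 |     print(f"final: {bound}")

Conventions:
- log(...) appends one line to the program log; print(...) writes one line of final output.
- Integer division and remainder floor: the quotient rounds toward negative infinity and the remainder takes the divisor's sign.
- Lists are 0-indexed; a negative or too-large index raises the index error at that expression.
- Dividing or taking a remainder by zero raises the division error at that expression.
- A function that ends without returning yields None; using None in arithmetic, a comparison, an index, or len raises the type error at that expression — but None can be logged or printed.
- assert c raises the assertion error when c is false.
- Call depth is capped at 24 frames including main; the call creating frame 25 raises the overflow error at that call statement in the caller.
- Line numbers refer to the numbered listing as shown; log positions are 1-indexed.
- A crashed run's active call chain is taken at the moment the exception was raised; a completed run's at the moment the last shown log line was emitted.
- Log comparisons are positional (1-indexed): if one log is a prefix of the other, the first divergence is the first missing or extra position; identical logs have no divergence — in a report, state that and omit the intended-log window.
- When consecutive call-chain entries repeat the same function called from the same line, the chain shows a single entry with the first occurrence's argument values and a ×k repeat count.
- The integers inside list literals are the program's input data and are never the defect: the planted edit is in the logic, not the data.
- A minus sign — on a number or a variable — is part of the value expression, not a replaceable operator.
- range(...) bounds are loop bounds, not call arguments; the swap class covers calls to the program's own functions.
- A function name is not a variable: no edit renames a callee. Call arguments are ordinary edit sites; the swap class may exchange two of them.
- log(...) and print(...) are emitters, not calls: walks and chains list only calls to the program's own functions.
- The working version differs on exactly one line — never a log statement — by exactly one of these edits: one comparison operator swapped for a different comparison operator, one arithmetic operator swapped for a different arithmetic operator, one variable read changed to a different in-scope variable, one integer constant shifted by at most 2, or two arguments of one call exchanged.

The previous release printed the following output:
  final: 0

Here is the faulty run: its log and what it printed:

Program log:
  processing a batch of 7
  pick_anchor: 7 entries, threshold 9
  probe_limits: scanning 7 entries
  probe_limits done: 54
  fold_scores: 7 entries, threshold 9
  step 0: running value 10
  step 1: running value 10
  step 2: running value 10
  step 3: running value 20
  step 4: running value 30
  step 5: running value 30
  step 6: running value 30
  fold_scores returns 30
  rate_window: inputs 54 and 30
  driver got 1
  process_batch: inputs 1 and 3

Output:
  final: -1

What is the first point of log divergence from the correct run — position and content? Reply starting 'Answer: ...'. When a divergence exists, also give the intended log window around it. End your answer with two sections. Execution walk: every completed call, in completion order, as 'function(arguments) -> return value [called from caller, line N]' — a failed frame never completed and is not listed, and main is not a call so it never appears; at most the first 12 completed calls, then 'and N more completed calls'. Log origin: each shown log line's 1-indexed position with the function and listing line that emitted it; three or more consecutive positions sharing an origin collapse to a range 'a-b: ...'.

Answer: none — the logs agree in full.
Execution walk:
  probe_limits([10, 4, 7, 10, 10, 9, 4]) -> 54  [called from pick_anchor, line 27]
  fold_scores([10, 4, 7, 10, 10, 9, 4], 9) -> 30  [called from pick_anchor, line 28]
  rate_window(54, 30) -> 1  [called from pick_anchor, line 29]
  pick_anchor([10, 4, 7, 10, 10, 9, 4], 9) -> 1  [called from main, line 41]
  process_batch(1, 3) -> -1  [called from main, line 43]
Origin of each log line:
  1: emitted by main (line 40)
  2: emitted by pick_anchor (line 26)
  3: emitted by probe_limits (line 2)
  4: emitted by probe_limits (line 6)
  5: emitted by fold_scores (line 10)
  6-12: emitted by fold_scores (line 15)
  13: emitted by fold_scores (line 16)
  14: emitted by rate_window (line 20)
  15: emitted by main (line 42)
  16: emitted by process_batch (line 32)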